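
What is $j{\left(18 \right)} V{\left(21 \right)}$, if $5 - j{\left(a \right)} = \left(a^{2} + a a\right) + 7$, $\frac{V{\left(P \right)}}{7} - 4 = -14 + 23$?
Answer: $-59150$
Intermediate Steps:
$V{\left(P \right)} = 91$ ($V{\left(P \right)} = 28 + 7 \left(-14 + 23\right) = 28 + 7 \cdot 9 = 28 + 63 = 91$)
$j{\left(a \right)} = -2 - 2 a^{2}$ ($j{\left(a \right)} = 5 - \left(\left(a^{2} + a a\right) + 7\right) = 5 - \left(\left(a^{2} + a^{2}\right) + 7\right) = 5 - \left(2 a^{2} + 7\right) = 5 - \left(7 + 2 a^{2}\right) = -2 - 2 a^{2}$)
$j{\left(18 \right)} V{\left(21 \right)} = \left(-2 - 2 \cdot 18^{2}\right) 91 = \left(-2 - 648\right) 91 = \left(-650\right) 91 = -59150$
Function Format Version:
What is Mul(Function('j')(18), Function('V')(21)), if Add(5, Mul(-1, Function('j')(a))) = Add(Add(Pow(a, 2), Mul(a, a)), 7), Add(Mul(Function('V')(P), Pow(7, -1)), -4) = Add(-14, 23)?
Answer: -59150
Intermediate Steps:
Function('V')(P) = 91 (Function('V')(P) = Add(28, Mul(7, Add(-14, 23))) = Add(28, Mul(7, 9)) = Add(28, 63) = 91)
Function('j')(a) = Add(-2, Mul(-2, Pow(a, 2))) (Function('j')(a) = Add(5, Mul(-1, Add(Add(Pow(a, 2), Mul(a, a)), 7))) = Add(5, Mul(-1, Add(Add(Pow(a, 2), Pow(a, 2)), 7))) = Add(5, Mul(-1, Add(Mul(2, Pow(a, 2)), 7))) = Add(5, Mul(-1, Add(7, Mul(2, Pow(a, 2))))) = Add(5, Add(-7, Mul(-2, Pow(a, 2)))) = Add(-2, Mul(-2, Pow(a, 2))))
Mul(Function('j')(18), Function('V')(21)) = Mul(Add(-2, Mul(-2, Pow(18, 2))), 91) = Mul(Add(-2, Mul(-2, 324)), 91) = Mul(Add(-2, -648), 91) = Mul(-650, 91) = -59150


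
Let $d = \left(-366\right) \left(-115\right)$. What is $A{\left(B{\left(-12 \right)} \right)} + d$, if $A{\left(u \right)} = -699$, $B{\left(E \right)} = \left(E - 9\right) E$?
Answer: $41391$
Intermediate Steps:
$B{\left(E \right)} = E \left(-9 + E\right)$ ($B{\left(E \right)} = \left(-9 + E\right) E = E \left(-9 + E\right)$)
$d = 42090$
$A{\left(B{\left(-12 \right)} \right)} + d = -699 + 42090 = 41391$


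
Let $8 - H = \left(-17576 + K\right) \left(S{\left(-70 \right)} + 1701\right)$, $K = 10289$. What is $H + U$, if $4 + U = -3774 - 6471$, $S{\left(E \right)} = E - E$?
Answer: $12384946$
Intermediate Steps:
$S{\left(E \right)} = 0$
$U = -10249$ ($U = -4 - 10245 = -10249$)
$H = 12395195$ ($H = 8 - \left(-17576 + 10289\right) \left(0 + 1701\right) = 8 - \left(-7287\right) 1701 = 8 - -12395187 = 8 + 12395187 = 12395195$)
$H + U = 12395195 - 10249 = 12384946$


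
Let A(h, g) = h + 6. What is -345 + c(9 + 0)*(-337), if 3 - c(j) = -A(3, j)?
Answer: -4389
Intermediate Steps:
A(h, g) = 6 + h
c(j) = 12 (c(j) = 3 - (-1)*(6 + 3) = 3 - (-1)*9 = 3 - 1*(-9) = 3 + 9 = 12)
-345 + c(9 + 0)*(-337) = -345 + 12*(-337) = -345 - 4044 = -4389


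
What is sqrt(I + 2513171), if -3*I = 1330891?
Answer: sqrt(18625866)/3 ≈ 1438.6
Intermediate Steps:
I = -1330891/3 (I = -1/3*1330891 = -1330891/3 ≈ -4.4363e+5)
sqrt(I + 2513171) = sqrt(-1330891/3 + 2513171) = sqrt(6208622/3) = sqrt(18625866)/3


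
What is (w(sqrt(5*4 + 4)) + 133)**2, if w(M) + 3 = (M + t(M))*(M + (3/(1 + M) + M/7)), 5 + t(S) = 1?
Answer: 689547100/25921 - 87241976*sqrt(6)/25921 ≈ 18358.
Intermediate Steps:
t(S) = -4 (t(S) = -5 + 1 = -4)
w(M) = -3 + (-4 + M)*(3/(1 + M) + 8*M/7) (w(M) = -3 + (M - 4)*(M + (3/(1 + M) + M/7)) = -3 + (-4 + M)*(M + (3/(1 + M) + M*(1/7))) = -3 + (-4 + M)*(M + (3/(1 + M) + M/7)) = -3 + (-4 + M)*(3/(1 + M) + 8*M/7))
(w(sqrt(5*4 + 4)) + 133)**2 = ((-105 - 32*sqrt(5*4 + 4) - 24*(sqrt(5*4 + 4))**2 + 8*(sqrt(5*4 + 4))**3)/(7*(1 + sqrt(5*4 + 4))) + 133)**2 = ((-105 - 32*sqrt(20 + 4) - 24*(sqrt(20 + 4))**2 + 8*(sqrt(20 + 4))**3)/(7*(1 + sqrt(20 + 4))) + 133)**2 = ((-105 - 64*sqrt(6) - 24*(sqrt(24))**2 + 8*(sqrt(24))**3)/(7*(1 + sqrt(24))) + 133)**2 = ((-105 - 64*sqrt(6) - 24*(2*sqrt(6))**2 + 8*(2*sqrt(6))**3)/(7*(1 + 2*sqrt(6))) + 133)**2 = ((-105 - 64*sqrt(6) - 24*24 + 8*(48*sqrt(6)))/(7*(1 + 2*sqrt(6))) + 133)**2 = ((-105 - 64*sqrt(6) - 576 + 384*sqrt(6))/(7*(1 + 2*sqrt(6))) + 133)**2 = ((-681 + 320*sqrt(6))/(7*(1 + 2*sqrt(6))) + 133)**2 = (133 + (-681 + 320*sqrt(6))/(7*(1 + 2*sqrt(6))))**2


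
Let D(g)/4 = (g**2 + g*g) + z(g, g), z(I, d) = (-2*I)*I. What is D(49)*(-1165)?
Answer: 0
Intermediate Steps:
z(I, d) = -2*I**2
D(g) = 0 (D(g) = 4*((g**2 + g*g) - 2*g**2) = 4*((g**2 + g**2) - 2*g**2) = 4*(2*g**2 - 2*g**2) = 4*0 = 0)
D(49)*(-1165) = 0*(-1165) = 0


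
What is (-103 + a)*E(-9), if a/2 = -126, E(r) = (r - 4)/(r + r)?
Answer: -4615/18 ≈ -256.39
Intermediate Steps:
E(r) = (-4 + r)/(2*r) (E(r) = (-4 + r)/((2*r)) = (-4 + r)*(1/(2*r)) = (-4 + r)/(2*r))
a = -252 (a = 2*(-126) = -252)
(-103 + a)*E(-9) = (-103 - 252)*((½)*(-4 - 9)/(-9)) = -355*(-1)*(-13)/(2*9) = -355*13/18 = -4615/18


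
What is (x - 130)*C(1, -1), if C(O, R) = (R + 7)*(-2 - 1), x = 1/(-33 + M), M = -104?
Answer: 320598/137 ≈ 2340.1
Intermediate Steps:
x = -1/137 (x = 1/(-33 - 104) = 1/(-137) = -1/137 ≈ -0.0072993)
C(O, R) = -21 - 3*R (C(O, R) = (7 + R)*(-3) = -21 - 3*R)
(x - 130)*C(1, -1) = (-1/137 - 130)*(-21 - 3*(-1)) = -17811*(-21 + 3)/137 = -17811/137*(-18) = 320598/137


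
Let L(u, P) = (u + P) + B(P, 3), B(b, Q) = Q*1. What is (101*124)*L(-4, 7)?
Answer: 75144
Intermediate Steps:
B(b, Q) = Q
L(u, P) = 3 + P + u (L(u, P) = (u + P) + 3 = (P + u) + 3 = 3 + P + u)
(101*124)*L(-4, 7) = (101*124)*(3 + 7 - 4) = 12524*6 = 75144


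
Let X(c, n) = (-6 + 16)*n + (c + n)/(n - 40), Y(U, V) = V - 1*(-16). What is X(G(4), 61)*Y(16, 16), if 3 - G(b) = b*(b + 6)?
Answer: 136896/7 ≈ 19557.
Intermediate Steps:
Y(U, V) = 16 + V (Y(U, V) = V + 16 = 16 + V)
G(b) = 3 - b*(6 + b) (G(b) = 3 - b*(b + 6) = 3 - b*(6 + b))
X(c, n) = 10*n + (c + n)/(-40 + n)
X(G(4), 61)*Y(16, 16) = (((3 - 1*4**2 - 6*4) - 399*61 + 10*61**2)/(-40 + 61))*(16 + 16) = (((3 - 1*16 - 24) - 24339 + 10*3721)/21)*32 = (((3 - 16 - 24) - 24339 + 37210)/21)*32 = ((-37 - 24339 + 37210)/21)*32 = ((1/21)*12834)*32 = (4278/7)*32 = 136896/7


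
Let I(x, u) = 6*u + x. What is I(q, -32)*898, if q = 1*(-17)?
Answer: -187682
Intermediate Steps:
q = -17
I(x, u) = x + 6*u
I(q, -32)*898 = (-17 + 6*(-32))*898 = (-17 - 192)*898 = -209*898 = -187682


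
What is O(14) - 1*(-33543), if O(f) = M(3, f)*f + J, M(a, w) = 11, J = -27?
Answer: 33670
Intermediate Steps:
O(f) = -27 + 11*f (O(f) = 11*f - 27 = -27 + 11*f)
O(14) - 1*(-33543) = (-27 + 11*14) - 1*(-33543) = (-27 + 154) + 33543 = 127 + 33543 = 33670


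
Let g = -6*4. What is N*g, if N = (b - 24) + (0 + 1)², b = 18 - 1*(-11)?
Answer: -144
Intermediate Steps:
g = -24
b = 29 (b = 18 + 11 = 29)
N = 6 (N = (29 - 24) + (0 + 1)² = 5 + 1² = 5 + 1 = 6)
N*g = 6*(-24) = -144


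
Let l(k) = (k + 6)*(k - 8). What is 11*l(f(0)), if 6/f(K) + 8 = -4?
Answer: -2057/4 ≈ -514.25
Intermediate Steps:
f(K) = -½ (f(K) = 6/(-8 - 4) = 6/(-12) = 6*(-1/12) = -½)
l(k) = (-8 + k)*(6 + k) (l(k) = (6 + k)*(-8 + k) = (-8 + k)*(6 + k))
11*l(f(0)) = 11*(-48 + (-½)² - 2*(-½)) = 11*(-48 + ¼ + 1) = 11*(-187/4) = -2057/4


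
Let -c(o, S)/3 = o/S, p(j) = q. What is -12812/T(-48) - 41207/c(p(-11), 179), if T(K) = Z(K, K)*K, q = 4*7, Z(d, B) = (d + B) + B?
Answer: 1062129211/12096 ≈ 87808.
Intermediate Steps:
Z(d, B) = d + 2*B (Z(d, B) = (B + d) + B = d + 2*B)
q = 28
p(j) = 28
c(o, S) = -3*o/S
T(K) = 3*K² (T(K) = (K + 2*K)*K = (3*K)*K = 3*K²)
-12812/T(-48) - 41207/c(p(-11), 179) = -12812/(3*(-48)²) - 41207/((-3*28/179)) = -12812/(3*2304) - 41207/((-3*28*1/179)) = -12812/6912 - 41207/(-84/179) = -12812*1/6912 - 41207*(-179/84) = -3203/1728 + 7376053/84 = 1062129211/12096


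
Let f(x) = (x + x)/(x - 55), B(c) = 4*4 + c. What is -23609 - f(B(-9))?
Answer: -566609/24 ≈ -23609.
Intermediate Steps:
B(c) = 16 + c
f(x) = 2*x/(-55 + x) (f(x) = (2*x)/(-55 + x) = 2*x/(-55 + x))
-23609 - f(B(-9)) = -23609 - 2*(16 - 9)/(-55 + (16 - 9)) = -23609 - 2*7/(-55 + 7) = -23609 - 2*7/(-48) = -23609 - 2*7*(-1)/48 = -23609 - 1*(-7/24) = -23609 + 7/24 = -566609/24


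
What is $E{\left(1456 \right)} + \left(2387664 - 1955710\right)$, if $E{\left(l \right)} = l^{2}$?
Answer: $2551890$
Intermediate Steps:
$E{\left(1456 \right)} + \left(2387664 - 1955710\right) = 1456^{2} + \left(2387664 - 1955710\right) = 2119936 + \left(2387664 - 1955710\right) = 2119936 + 431954 = 2551890$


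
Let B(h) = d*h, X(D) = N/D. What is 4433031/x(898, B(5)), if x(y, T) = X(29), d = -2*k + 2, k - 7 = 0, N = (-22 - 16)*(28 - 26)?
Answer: -128557899/76 ≈ -1.6916e+6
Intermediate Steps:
N = -76 (N = -38*2 = -76)
k = 7 (k = 7 + 0 = 7)
d = -12 (d = -2*7 + 2 = -14 + 2 = -12)
X(D) = -76/D
B(h) = -12*h
x(y, T) = -76/29
4433031/x(898, B(5)) = 4433031/(-76/29) = 4433031*(-29/76) = -128557899/76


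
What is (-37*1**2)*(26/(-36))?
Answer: 481/18 ≈ 26.722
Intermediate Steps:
(-37*1**2)*(26/(-36)) = (-37*1)*(26*(-1/36)) = -37*(-13/18) = 481/18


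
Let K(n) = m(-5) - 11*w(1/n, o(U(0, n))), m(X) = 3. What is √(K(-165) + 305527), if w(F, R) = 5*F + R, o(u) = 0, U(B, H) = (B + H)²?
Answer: √2749773/3 ≈ 552.75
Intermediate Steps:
w(F, R) = R + 5*F
K(n) = 3 - 55/n (K(n) = 3 - 11*(0 + 5/n) = 3 - 55/n)
√(K(-165) + 305527) = √((3 - 55/(-165)) + 305527) = √((3 - 55*(-1/165)) + 305527) = √((3 + ⅓) + 305527) = √(10/3 + 305527) = √(916591/3) = √2749773/3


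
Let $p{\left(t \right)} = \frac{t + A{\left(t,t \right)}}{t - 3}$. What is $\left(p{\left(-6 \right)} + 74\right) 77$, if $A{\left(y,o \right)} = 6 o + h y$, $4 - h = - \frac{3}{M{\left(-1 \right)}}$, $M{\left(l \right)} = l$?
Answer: $\frac{18326}{3} \approx 6108.7$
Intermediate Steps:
$h = 1$ ($h = 4 - - \frac{3}{-1} = 4 - \left(-3\right) \left(-1\right) = 4 - 3 = 1$)
$A{\left(y,o \right)} = y + 6 o$ ($A{\left(y,o \right)} = 6 o + 1 y = 6 o + y = y + 6 o$)
$p{\left(t \right)} = \frac{8 t}{-3 + t}$ ($p{\left(t \right)} = \frac{t + \left(t + 6 t\right)}{t - 3} = \frac{t + 7 t}{-3 + t} = \frac{8 t}{-3 + t}$)
$\left(p{\left(-6 \right)} + 74\right) 77 = \left(8 \left(-6\right) \frac{1}{-3 - 6} + 74\right) 77 = \left(8 \left(-6\right) \frac{1}{-9} + 74\right) 77 = \left(8 \left(-6\right) \left(- \frac{1}{9}\right) + 74\right) 77 = \left(\frac{16}{3} + 74\right) 77 = \frac{238}{3} \cdot 77 = \frac{18326}{3}$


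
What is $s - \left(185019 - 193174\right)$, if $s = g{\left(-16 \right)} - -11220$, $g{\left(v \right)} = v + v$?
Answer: $19343$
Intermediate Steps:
$g{\left(v \right)} = 2 v$
$s = 11188$ ($s = 2 \left(-16\right) - -11220 = -32 + 11220 = 11188$)
$s - \left(185019 - 193174\right) = 11188 - \left(185019 - 193174\right) = 11188 - -8155 = 11188 + 8155 = 19343$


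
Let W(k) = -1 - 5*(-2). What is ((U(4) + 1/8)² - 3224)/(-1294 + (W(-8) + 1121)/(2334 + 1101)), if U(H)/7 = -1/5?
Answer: 3542033913/1422003200 ≈ 2.4909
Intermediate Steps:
U(H) = -7/5 (U(H) = 7*(-1/5) = 7*(-1*⅕) = 7*(-⅕) = -7/5)
W(k) = 9 (W(k) = -1 + 10 = 9)
((U(4) + 1/8)² - 3224)/(-1294 + (W(-8) + 1121)/(2334 + 1101)) = ((-7/5 + 1/8)² - 3224)/(-1294 + (9 + 1121)/(2334 + 1101)) = ((-7/5 + ⅛)² - 3224)/(-1294 + 1130/3435) = ((-51/40)² - 3224)/(-1294 + 1130*(1/3435)) = (2601/1600 - 3224)/(-1294 + 226/687) = -5155799/(1600*(-888752/687)) = -5155799/1600*(-687/888752) = 3542033913/1422003200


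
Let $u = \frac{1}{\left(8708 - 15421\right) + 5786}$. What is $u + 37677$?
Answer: $\frac{34926578}{927} \approx 37677.0$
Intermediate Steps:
$u = - \frac{1}{927}$ ($u = \frac{1}{-6713 + 5786} = \frac{1}{-927} = - \frac{1}{927} \approx -0.0010787$)
$u + 37677 = - \frac{1}{927} + 37677 = \frac{34926578}{927}$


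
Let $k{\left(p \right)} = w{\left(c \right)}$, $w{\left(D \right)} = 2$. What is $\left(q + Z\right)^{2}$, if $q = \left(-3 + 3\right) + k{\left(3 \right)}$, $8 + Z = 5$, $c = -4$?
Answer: $1$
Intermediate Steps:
$k{\left(p \right)} = 2$
$Z = -3$ ($Z = -8 + 5 = -3$)
$q = 2$ ($q = \left(-3 + 3\right) + 2 = 0 + 2 = 2$)
$\left(q + Z\right)^{2} = \left(2 - 3\right)^{2} = \left(-1\right)^{2} = 1$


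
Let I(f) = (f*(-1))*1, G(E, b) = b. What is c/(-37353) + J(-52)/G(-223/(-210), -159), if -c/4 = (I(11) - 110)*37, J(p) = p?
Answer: -301672/1979709 ≈ -0.15238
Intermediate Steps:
I(f) = -f (I(f) = -f*1 = -f)
c = 17908 (c = -4*(-1*11 - 110)*37 = -4*(-11 - 110)*37 = -(-484)*37 = -4*(-4477) = 17908)
c/(-37353) + J(-52)/G(-223/(-210), -159) = 17908/(-37353) - 52/(-159) = 17908*(-1/37353) - 52*(-1/159) = -17908/37353 + 52/159 = -301672/1979709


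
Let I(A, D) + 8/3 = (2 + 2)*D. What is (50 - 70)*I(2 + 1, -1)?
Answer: 400/3 ≈ 133.33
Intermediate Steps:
I(A, D) = -8/3 + 4*D (I(A, D) = -8/3 + (2 + 2)*D = -8/3 + 4*D)
(50 - 70)*I(2 + 1, -1) = (50 - 70)*(-8/3 + 4*(-1)) = -20*(-8/3 - 4) = -20*(-20/3) = 400/3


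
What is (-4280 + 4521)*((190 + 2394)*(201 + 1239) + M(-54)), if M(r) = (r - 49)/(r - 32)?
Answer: 77120641783/86 ≈ 8.9675e+8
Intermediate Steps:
M(r) = (-49 + r)/(-32 + r)
(-4280 + 4521)*((190 + 2394)*(201 + 1239) + M(-54)) = (-4280 + 4521)*((190 + 2394)*(201 + 1239) + (-49 - 54)/(-32 - 54)) = 241*(2584*1440 - 103/(-86)) = 241*(3720960 - 1/86*(-103)) = 241*(3720960 + 103/86) = 241*(320002663/86) = 77120641783/86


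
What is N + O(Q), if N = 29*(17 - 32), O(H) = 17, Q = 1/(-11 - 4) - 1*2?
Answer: -418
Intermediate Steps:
Q = -31/15 (Q = 1/(-15) - 2 = -1/15 - 2 = -31/15 ≈ -2.0667)
N = -435 (N = 29*(-15) = -435)
N + O(Q) = -435 + 17 = -418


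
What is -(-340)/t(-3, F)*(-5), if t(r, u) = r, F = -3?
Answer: 1700/3 ≈ 566.67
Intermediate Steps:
-(-340)/t(-3, F)*(-5) = -(-340)/(-3)*(-5) = -(-340)*(-1)/3*(-5) = -17*20/3*(-5) = -340/3*(-5) = 1700/3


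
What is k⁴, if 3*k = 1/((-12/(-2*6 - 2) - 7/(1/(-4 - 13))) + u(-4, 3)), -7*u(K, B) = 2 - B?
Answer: 1/16796160000 ≈ 5.9537e-11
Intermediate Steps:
u(K, B) = -2/7 + B/7 (u(K, B) = -(2 - B)/7 = -2/7 + B/7)
k = 1/360 (k = 1/(3*((-12/(-2*6 - 2) - 7/(1/(-4 - 13))) + (-2/7 + (⅐)*3))) = 1/(3*((-12/(-12 - 2) - 7/(1/(-17))) + (-2/7 + 3/7))) = 1/(3*((-12/(-14) - 7/(-1/17)) + ⅐)) = 1/(3*((-12*(-1/14) - 7*(-17)) + ⅐)) = 1/(3*((6/7 + 119) + ⅐)) = 1/(3*(839/7 + ⅐)) = (⅓)/120 = (⅓)*(1/120) = 1/360 ≈ 0.0027778)
k⁴ = (1/360)⁴ = 1/16796160000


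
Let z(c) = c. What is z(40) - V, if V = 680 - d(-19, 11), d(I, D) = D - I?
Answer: -610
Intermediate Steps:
V = 650 (V = 680 - (11 - 1*(-19)) = 680 - (11 + 19) = 680 - 1*30 = 680 - 30 = 650)
z(40) - V = 40 - 1*650 = 40 - 650 = -610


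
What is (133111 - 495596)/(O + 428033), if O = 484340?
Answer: -362485/912373 ≈ -0.39730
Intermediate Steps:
(133111 - 495596)/(O + 428033) = (133111 - 495596)/(484340 + 428033) = -362485/912373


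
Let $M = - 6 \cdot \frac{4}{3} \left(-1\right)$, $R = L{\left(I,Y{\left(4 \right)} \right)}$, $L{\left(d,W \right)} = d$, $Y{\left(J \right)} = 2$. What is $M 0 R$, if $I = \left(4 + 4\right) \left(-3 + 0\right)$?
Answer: $0$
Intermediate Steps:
$I = -24$ ($I = 8 \left(-3\right) = -24$)
$R = -24$
$M = 8$ ($M = - 6 \cdot 4 \cdot \frac{1}{3} \left(-1\right) = \left(-6\right) \frac{4}{3} \left(-1\right) = \left(-8\right) \left(-1\right) = 8$)
$M 0 R = 8 \cdot 0 \left(-24\right) = 8 \cdot 0 = 0$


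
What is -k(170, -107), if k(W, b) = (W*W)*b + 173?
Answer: 3092127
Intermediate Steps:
k(W, b) = 173 + b*W**2 (k(W, b) = W**2*b + 173 = b*W**2 + 173 = 173 + b*W**2)
-k(170, -107) = -(173 - 107*170**2) = -(173 - 107*28900) = -(173 - 3092300) = -1*(-3092127) = 3092127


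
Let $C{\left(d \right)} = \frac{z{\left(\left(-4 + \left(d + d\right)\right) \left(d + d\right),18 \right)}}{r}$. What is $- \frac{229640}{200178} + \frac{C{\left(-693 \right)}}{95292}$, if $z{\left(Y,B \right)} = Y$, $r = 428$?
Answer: $- \frac{124725152285}{113392429524} \approx -1.0999$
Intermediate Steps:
$C{\left(d \right)} = \frac{d \left(-4 + 2 d\right)}{214}$ ($C{\left(d \right)} = \frac{\left(-4 + \left(d + d\right)\right) \left(d + d\right)}{428} = \left(-4 + 2 d\right) 2 d \frac{1}{428} = 2 d \left(-4 + 2 d\right) \frac{1}{428} = \frac{d \left(-4 + 2 d\right)}{214}$)
$- \frac{229640}{200178} + \frac{C{\left(-693 \right)}}{95292} = - \frac{229640}{200178} + \frac{\frac{1}{107} \left(-693\right) \left(-2 - 693\right)}{95292} = \left(-229640\right) \frac{1}{200178} + \frac{1}{107} \left(-693\right) \left(-695\right) \frac{1}{95292} = - \frac{114820}{100089} + \frac{481635}{107} \cdot \frac{1}{95292} = - \frac{114820}{100089} + \frac{53515}{1132916} = - \frac{124725152285}{113392429524}$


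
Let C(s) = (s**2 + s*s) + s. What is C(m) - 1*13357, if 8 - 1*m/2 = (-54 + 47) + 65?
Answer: 6543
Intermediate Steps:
m = -100 (m = 16 - 2*((-54 + 47) + 65) = 16 - 2*(-7 + 65) = 16 - 2*58 = 16 - 116 = -100)
C(s) = s + 2*s**2 (C(s) = (s**2 + s**2) + s = 2*s**2 + s = s + 2*s**2)
C(m) - 1*13357 = -100*(1 + 2*(-100)) - 1*13357 = -100*(1 - 200) - 13357 = -100*(-199) - 13357 = 19900 - 13357 = 6543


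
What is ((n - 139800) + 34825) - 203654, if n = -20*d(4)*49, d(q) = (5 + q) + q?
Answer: -321369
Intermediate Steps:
d(q) = 5 + 2*q
n = -12740 (n = -20*(5 + 2*4)*49 = -20*(5 + 8)*49 = -20*13*49 = -260*49 = -12740)
((n - 139800) + 34825) - 203654 = ((-12740 - 139800) + 34825) - 203654 = (-152540 + 34825) - 203654 = -117715 - 203654 = -321369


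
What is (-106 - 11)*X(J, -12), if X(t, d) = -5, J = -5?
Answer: 585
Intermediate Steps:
(-106 - 11)*X(J, -12) = (-106 - 11)*(-5) = -117*(-5) = 585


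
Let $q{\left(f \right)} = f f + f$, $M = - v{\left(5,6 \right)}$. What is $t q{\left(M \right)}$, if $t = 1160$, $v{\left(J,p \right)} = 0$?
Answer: $0$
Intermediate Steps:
$M = 0$ ($M = \left(-1\right) 0 = 0$)
$q{\left(f \right)} = f + f^{2}$ ($q{\left(f \right)} = f^{2} + f = f + f^{2}$)
$t q{\left(M \right)} = 1160 \cdot 0 \left(1 + 0\right) = 1160 \cdot 0 \cdot 1 = 1160 \cdot 0 = 0$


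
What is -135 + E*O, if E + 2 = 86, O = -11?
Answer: -1059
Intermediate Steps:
E = 84 (E = -2 + 86 = 84)
-135 + E*O = -135 + 84*(-11) = -135 - 924 = -1059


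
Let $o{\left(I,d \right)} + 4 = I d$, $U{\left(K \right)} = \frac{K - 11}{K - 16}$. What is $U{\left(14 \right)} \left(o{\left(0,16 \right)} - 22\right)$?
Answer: $39$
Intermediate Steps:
$U{\left(K \right)} = \frac{-11 + K}{-16 + K}$
$o{\left(I,d \right)} = -4 + I d$
$U{\left(14 \right)} \left(o{\left(0,16 \right)} - 22\right) = \frac{-11 + 14}{-16 + 14} \left(\left(-4 + 0 \cdot 16\right) - 22\right) = \frac{1}{-2} \cdot 3 \left(\left(-4 + 0\right) - 22\right) = \left(- \frac{1}{2}\right) 3 \left(-4 - 22\right) = \left(- \frac{3}{2}\right) \left(-26\right) = 39$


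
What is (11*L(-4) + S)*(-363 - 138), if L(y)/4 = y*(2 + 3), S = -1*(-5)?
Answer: 438375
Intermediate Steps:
S = 5
L(y) = 20*y (L(y) = 4*(y*(2 + 3)) = 4*(y*5) = 4*(5*y) = 20*y)
(11*L(-4) + S)*(-363 - 138) = (11*(20*(-4)) + 5)*(-363 - 138) = (11*(-80) + 5)*(-501) = (-880 + 5)*(-501) = -875*(-501) = 438375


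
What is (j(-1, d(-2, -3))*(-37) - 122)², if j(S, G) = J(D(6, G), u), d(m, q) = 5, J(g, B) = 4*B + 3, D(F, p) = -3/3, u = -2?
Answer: 3969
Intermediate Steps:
D(F, p) = -1 (D(F, p) = -3*⅓ = -1)
J(g, B) = 3 + 4*B
j(S, G) = -5 (j(S, G) = 3 + 4*(-2) = 3 - 8 = -5)
(j(-1, d(-2, -3))*(-37) - 122)² = (-5*(-37) - 122)² = (185 - 122)² = 63² = 3969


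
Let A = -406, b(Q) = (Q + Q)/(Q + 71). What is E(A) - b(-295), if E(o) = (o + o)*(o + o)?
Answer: 73846233/112 ≈ 6.5934e+5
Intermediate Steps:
b(Q) = 2*Q/(71 + Q) (b(Q) = (2*Q)/(71 + Q) = 2*Q/(71 + Q))
E(o) = 4*o² (E(o) = (2*o)*(2*o) = 4*o²)
E(A) - b(-295) = 4*(-406)² - 2*(-295)/(71 - 295) = 4*164836 - 2*(-295)/(-224) = 659344 - 2*(-295)*(-1)/224 = 659344 - 1*295/112 = 659344 - 295/112 = 73846233/112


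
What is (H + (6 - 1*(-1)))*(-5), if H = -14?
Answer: 35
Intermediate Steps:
(H + (6 - 1*(-1)))*(-5) = (-14 + (6 - 1*(-1)))*(-5) = (-14 + (6 + 1))*(-5) = (-14 + 7)*(-5) = -7*(-5) = 35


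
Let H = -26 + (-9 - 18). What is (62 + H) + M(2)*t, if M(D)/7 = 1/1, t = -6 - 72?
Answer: -537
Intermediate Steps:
H = -53 (H = -26 - 27 = -53)
t = -78
M(D) = 7 (M(D) = 7/1 = 7*1 = 7)
(62 + H) + M(2)*t = (62 - 53) + 7*(-78) = 9 - 546 = -537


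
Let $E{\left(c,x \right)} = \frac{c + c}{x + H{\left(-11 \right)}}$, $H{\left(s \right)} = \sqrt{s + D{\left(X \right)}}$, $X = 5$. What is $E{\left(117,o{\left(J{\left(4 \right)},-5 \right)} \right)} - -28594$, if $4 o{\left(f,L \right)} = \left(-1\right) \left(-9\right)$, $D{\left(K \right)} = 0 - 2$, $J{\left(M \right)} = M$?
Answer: $\frac{8272090}{289} - \frac{3744 i \sqrt{13}}{289} \approx 28623.0 - 46.71 i$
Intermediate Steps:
$D{\left(K \right)} = -2$
$H{\left(s \right)} = \sqrt{-2 + s}$ ($H{\left(s \right)} = \sqrt{s - 2} = \sqrt{-2 + s}$)
$o{\left(f,L \right)} = \frac{9}{4}$ ($o{\left(f,L \right)} = \frac{\left(-1\right) \left(-9\right)}{4} = \frac{1}{4} \cdot 9 = \frac{9}{4}$)
$E{\left(c,x \right)} = \frac{2 c}{x + i \sqrt{13}}$ ($E{\left(c,x \right)} = \frac{c + c}{x + \sqrt{-2 - 11}} = \frac{2 c}{x + \sqrt{-13}} = \frac{2 c}{x + i \sqrt{13}}$)
$E{\left(117,o{\left(J{\left(4 \right)},-5 \right)} \right)} - -28594 = 2 \cdot 117 \frac{1}{\frac{9}{4} + i \sqrt{13}} - -28594 = \frac{234}{\frac{9}{4} + i \sqrt{13}} + 28594 = 28594 + \frac{234}{\frac{9}{4} + i \sqrt{13}}$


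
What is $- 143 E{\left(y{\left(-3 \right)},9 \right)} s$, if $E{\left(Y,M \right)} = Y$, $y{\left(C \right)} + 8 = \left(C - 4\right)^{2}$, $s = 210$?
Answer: $-1231230$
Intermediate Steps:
$y{\left(C \right)} = -8 + \left(-4 + C\right)^{2}$ ($y{\left(C \right)} = -8 + \left(C - 4\right)^{2} = -8 + \left(-4 + C\right)^{2}$)
$- 143 E{\left(y{\left(-3 \right)},9 \right)} s = - 143 \left(-8 + \left(-4 - 3\right)^{2}\right) 210 = - 143 \left(-8 + \left(-7\right)^{2}\right) 210 = - 143 \left(-8 + 49\right) 210 = \left(-143\right) 41 \cdot 210 = \left(-5863\right) 210 = -1231230$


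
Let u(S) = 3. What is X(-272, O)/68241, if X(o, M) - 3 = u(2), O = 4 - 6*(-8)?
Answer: 2/22747 ≈ 8.7924e-5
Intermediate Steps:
O = 52 (O = 4 + 48 = 52)
X(o, M) = 6 (X(o, M) = 3 + 3 = 6)
X(-272, O)/68241 = 6/68241 = 6*(1/68241) = 2/22747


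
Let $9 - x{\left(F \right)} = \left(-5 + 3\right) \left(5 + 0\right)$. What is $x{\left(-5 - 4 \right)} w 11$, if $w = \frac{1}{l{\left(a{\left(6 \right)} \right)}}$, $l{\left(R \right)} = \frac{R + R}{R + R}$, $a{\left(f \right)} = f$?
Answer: $209$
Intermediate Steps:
$l{\left(R \right)} = 1$ ($l{\left(R \right)} = \frac{2 R}{2 R} = 2 R \frac{1}{2 R} = 1$)
$x{\left(F \right)} = 19$ ($x{\left(F \right)} = 9 - \left(-5 + 3\right) \left(5 + 0\right) = 9 - \left(-2\right) 5 = 9 - -10 = 9 + 10 = 19$)
$w = 1$ ($w = 1^{-1} = 1$)
$x{\left(-5 - 4 \right)} w 11 = 19 \cdot 1 \cdot 11 = 19 \cdot 11 = 209$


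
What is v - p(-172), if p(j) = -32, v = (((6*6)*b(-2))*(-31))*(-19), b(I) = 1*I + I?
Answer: -84784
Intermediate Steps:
b(I) = 2*I (b(I) = I + I = 2*I)
v = -84816 (v = (((6*6)*(2*(-2)))*(-31))*(-19) = ((36*(-4))*(-31))*(-19) = -144*(-31)*(-19) = 4464*(-19) = -84816)
v - p(-172) = -84816 - 1*(-32) = -84816 + 32 = -84784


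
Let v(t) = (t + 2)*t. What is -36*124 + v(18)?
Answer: -4104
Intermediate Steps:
v(t) = t*(2 + t) (v(t) = (2 + t)*t = t*(2 + t))
-36*124 + v(18) = -36*124 + 18*(2 + 18) = -4464 + 18*20 = -4464 + 360 = -4104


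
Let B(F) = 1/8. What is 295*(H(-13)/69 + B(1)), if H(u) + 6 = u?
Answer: -24485/552 ≈ -44.357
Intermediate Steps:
H(u) = -6 + u
B(F) = ⅛
295*(H(-13)/69 + B(1)) = 295*((-6 - 13)/69 + ⅛) = 295*(-19*1/69 + ⅛) = 295*(-19/69 + ⅛) = 295*(-83/552) = -24485/552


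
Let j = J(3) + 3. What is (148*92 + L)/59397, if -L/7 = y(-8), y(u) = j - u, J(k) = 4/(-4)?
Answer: 1042/4569 ≈ 0.22806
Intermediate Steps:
J(k) = -1 (J(k) = 4*(-¼) = -1)
j = 2 (j = -1 + 3 = 2)
y(u) = 2 - u
L = -70 (L = -7*(2 - 1*(-8)) = -7*(2 + 8) = -7*10 = -70)
(148*92 + L)/59397 = (148*92 - 70)/59397 = (13616 - 70)*(1/59397) = 13546*(1/59397) = 1042/4569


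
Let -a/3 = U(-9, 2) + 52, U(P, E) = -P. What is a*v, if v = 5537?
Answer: -1013271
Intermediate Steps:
a = -183 (a = -3*(-1*(-9) + 52) = -3*(9 + 52) = -3*61 = -183)
a*v = -183*5537 = -1013271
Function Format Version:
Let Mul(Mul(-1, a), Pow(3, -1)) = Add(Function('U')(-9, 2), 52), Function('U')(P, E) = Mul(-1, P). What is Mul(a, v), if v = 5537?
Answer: -1013271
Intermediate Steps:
a = -183 (a = Mul(-3, Add(Mul(-1, -9), 52)) = Mul(-3, Add(9, 52)) = Mul(-3, 61) = -183)
Mul(a, v) = Mul(-183, 5537) = -1013271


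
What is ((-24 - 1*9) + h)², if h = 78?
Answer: 2025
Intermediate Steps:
((-24 - 1*9) + h)² = ((-24 - 1*9) + 78)² = ((-24 - 9) + 78)² = (-33 + 78)² = 45² = 2025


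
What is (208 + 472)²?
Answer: 462400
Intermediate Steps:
(208 + 472)² = 680² = 462400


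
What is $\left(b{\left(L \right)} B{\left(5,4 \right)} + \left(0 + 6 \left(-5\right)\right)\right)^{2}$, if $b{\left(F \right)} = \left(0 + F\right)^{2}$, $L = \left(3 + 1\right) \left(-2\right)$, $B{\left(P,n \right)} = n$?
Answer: $51076$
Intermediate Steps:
$L = -8$ ($L = 4 \left(-2\right) = -8$)
$b{\left(F \right)} = F^{2}$
$\left(b{\left(L \right)} B{\left(5,4 \right)} + \left(0 + 6 \left(-5\right)\right)\right)^{2} = \left(\left(-8\right)^{2} \cdot 4 + \left(0 + 6 \left(-5\right)\right)\right)^{2} = \left(64 \cdot 4 + \left(0 - 30\right)\right)^{2} = \left(256 - 30\right)^{2} = 226^{2} = 51076$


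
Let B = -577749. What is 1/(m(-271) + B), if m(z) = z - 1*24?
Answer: -1/578044 ≈ -1.7300e-6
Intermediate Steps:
m(z) = -24 + z (m(z) = z - 24 = -24 + z)
1/(m(-271) + B) = 1/((-24 - 271) - 577749) = 1/(-295 - 577749) = 1/(-578044) = -1/578044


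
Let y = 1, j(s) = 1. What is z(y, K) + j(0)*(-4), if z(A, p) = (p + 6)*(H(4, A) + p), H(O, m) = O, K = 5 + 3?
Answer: 164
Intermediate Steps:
K = 8
z(A, p) = (4 + p)*(6 + p) (z(A, p) = (p + 6)*(4 + p) = (6 + p)*(4 + p) = (4 + p)*(6 + p))
z(y, K) + j(0)*(-4) = (24 + 8² + 10*8) + 1*(-4) = (24 + 64 + 80) - 4 = 168 - 4 = 164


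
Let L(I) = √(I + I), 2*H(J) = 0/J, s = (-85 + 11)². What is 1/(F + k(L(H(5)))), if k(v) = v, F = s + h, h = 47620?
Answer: 1/53096 ≈ 1.8834e-5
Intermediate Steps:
s = 5476 (s = (-74)² = 5476)
H(J) = 0 (H(J) = (0/J)/2 = (½)*0 = 0)
L(I) = √2*√I (L(I) = √(2*I) = √2*√I)
F = 53096 (F = 5476 + 47620 = 53096)
1/(F + k(L(H(5)))) = 1/(53096 + √2*√0) = 1/(53096 + √2*0) = 1/(53096 + 0) = 1/53096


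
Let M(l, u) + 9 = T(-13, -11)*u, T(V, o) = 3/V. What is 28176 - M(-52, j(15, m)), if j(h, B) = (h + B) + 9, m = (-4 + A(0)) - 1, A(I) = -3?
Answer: 366453/13 ≈ 28189.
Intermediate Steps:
m = -8 (m = (-4 - 3) - 1 = -7 - 1 = -8)
j(h, B) = 9 + B + h (j(h, B) = (B + h) + 9 = 9 + B + h)
M(l, u) = -9 - 3*u/13 (M(l, u) = -9 + (3/(-13))*u = -9 + (3*(-1/13))*u = -9 - 3*u/13)
28176 - M(-52, j(15, m)) = 28176 - (-9 - 3*(9 - 8 + 15)/13) = 28176 - (-9 - 3/13*16) = 28176 - (-9 - 48/13) = 28176 - 1*(-165/13) = 28176 + 165/13 = 366453/13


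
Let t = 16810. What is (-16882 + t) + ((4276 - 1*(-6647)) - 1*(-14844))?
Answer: 25695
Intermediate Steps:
(-16882 + t) + ((4276 - 1*(-6647)) - 1*(-14844)) = (-16882 + 16810) + ((4276 - 1*(-6647)) - 1*(-14844)) = -72 + ((4276 + 6647) + 14844) = -72 + (10923 + 14844) = -72 + 25767 = 25695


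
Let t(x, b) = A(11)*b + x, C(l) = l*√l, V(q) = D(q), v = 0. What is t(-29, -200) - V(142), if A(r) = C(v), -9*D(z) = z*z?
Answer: 19903/9 ≈ 2211.4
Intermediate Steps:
D(z) = -z²/9 (D(z) = -z*z/9 = -z²/9)
V(q) = -q²/9
C(l) = l^(3/2)
A(r) = 0 (A(r) = 0^(3/2) = 0)
t(x, b) = x (t(x, b) = 0*b + x = 0 + x = x)
t(-29, -200) - V(142) = -29 - (-1)*142²/9 = -29 - (-1)*20164/9 = -29 - 1*(-20164/9) = -29 + 20164/9 = 19903/9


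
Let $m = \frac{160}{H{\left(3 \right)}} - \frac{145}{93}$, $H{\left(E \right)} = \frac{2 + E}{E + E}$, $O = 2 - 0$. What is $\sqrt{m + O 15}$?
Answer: $\frac{\sqrt{1906593}}{93} \approx 14.847$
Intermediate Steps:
$O = 2$ ($O = 2 + 0 = 2$)
$H{\left(E \right)} = \frac{2 + E}{2 E}$
$m = \frac{17711}{93}$ ($m = \frac{160}{\frac{1}{2} \cdot \frac{1}{3} \left(2 + 3\right)} - \frac{145}{93} = \frac{160}{\frac{1}{2} \cdot \frac{1}{3} \cdot 5} - \frac{145}{93} = \frac{160}{\frac{5}{6}} - \frac{145}{93} = 160 \cdot \frac{6}{5} - \frac{145}{93} = 192 - \frac{145}{93} = \frac{17711}{93} \approx 190.44$)
$\sqrt{m + O 15} = \sqrt{\frac{17711}{93} + 2 \cdot 15} = \sqrt{\frac{17711}{93} + 30} = \sqrt{\frac{20501}{93}} = \frac{\sqrt{1906593}}{93}$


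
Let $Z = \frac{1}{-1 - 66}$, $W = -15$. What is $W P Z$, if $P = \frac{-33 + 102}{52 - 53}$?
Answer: $- \frac{1035}{67} \approx -15.448$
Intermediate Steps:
$P = -69$ ($P = \frac{69}{-1} = 69 \left(-1\right) = -69$)
$Z = - \frac{1}{67}$ ($Z = \frac{1}{-67} = - \frac{1}{67} \approx -0.014925$)
$W P Z = \left(-15\right) \left(-69\right) \left(- \frac{1}{67}\right) = 1035 \left(- \frac{1}{67}\right) = - \frac{1035}{67}$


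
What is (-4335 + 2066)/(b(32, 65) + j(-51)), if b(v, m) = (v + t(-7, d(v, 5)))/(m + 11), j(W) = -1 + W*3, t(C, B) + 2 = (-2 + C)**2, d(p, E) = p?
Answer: 172444/11593 ≈ 14.875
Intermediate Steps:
t(C, B) = -2 + (-2 + C)**2
j(W) = -1 + 3*W
b(v, m) = (79 + v)/(11 + m) (b(v, m) = (v + (-2 + (-2 - 7)**2))/(m + 11) = (v + (-2 + (-9)**2))/(11 + m) = (v + (-2 + 81))/(11 + m) = (v + 79)/(11 + m) = (79 + v)/(11 + m))
(-4335 + 2066)/(b(32, 65) + j(-51)) = (-4335 + 2066)/((79 + 32)/(11 + 65) + (-1 + 3*(-51))) = -2269/(111/76 + (-1 - 153)) = -2269/((1/76)*111 - 154) = -2269/(111/76 - 154) = -2269/(-11593/76) = -2269*(-76/11593) = 172444/11593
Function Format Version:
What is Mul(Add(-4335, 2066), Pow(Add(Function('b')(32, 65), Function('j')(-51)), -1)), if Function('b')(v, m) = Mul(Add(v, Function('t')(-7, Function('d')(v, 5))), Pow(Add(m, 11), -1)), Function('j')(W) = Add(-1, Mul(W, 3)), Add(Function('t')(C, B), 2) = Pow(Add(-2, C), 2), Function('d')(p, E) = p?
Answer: Rational(172444, 11593) ≈ 14.875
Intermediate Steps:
Function('t')(C, B) = Add(-2, Pow(Add(-2, C), 2))
Function('j')(W) = Add(-1, Mul(3, W))
Function('b')(v, m) = Mul(Pow(Add(11, m), -1), Add(79, v)) (Function('b')(v, m) = Mul(Add(v, Add(-2, Pow(Add(-2, -7), 2))), Pow(Add(m, 11), -1)) = Mul(Add(v, Add(-2, Pow(-9, 2))), Pow(Add(11, m), -1)) = Mul(Add(v, Add(-2, 81)), Pow(Add(11, m), -1)) = Mul(Add(v, 79), Pow(Add(11, m), -1)) = Mul(Add(79, v), Pow(Add(11, m), -1)) = Mul(Pow(Add(11, m), -1), Add(79, v)))
Mul(Add(-4335, 2066), Pow(Add(Function('b')(32, 65), Function('j')(-51)), -1)) = Mul(Add(-4335, 2066), Pow(Add(Mul(Pow(Add(11, 65), -1), Add(79, 32)), Add(-1, Mul(3, -51))), -1)) = Mul(-2269, Pow(Add(Mul(Pow(76, -1), 111), Add(-1, -153)), -1)) = Mul(-2269, Pow(Add(Mul(Rational(1, 76), 111), -154), -1)) = Mul(-2269, Pow(Add(Rational(111, 76), -154), -1)) = Mul(-2269, Pow(Rational(-11593, 76), -1)) = Mul(-2269, Rational(-76, 11593)) = Rational(172444, 11593)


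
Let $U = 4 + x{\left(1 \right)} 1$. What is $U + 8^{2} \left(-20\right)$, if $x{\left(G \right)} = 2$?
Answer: $-1274$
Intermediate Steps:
$U = 6$ ($U = 4 + 2 \cdot 1 = 4 + 2 = 6$)
$U + 8^{2} \left(-20\right) = 6 + 8^{2} \left(-20\right) = 6 + 64 \left(-20\right) = 6 - 1280 = -1274$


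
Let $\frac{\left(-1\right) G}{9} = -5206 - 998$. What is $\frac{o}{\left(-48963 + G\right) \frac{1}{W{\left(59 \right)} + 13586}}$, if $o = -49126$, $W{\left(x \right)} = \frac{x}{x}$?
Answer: $- \frac{7672126}{79} \approx -97116.0$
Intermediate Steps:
$G = 55836$ ($G = - 9 \left(-5206 - 998\right) = \left(-9\right) \left(-6204\right) = 55836$)
$W{\left(x \right)} = 1$
$\frac{o}{\left(-48963 + G\right) \frac{1}{W{\left(59 \right)} + 13586}} = - \frac{49126}{\left(-48963 + 55836\right) \frac{1}{1 + 13586}} = - \frac{49126}{6873 \cdot \frac{1}{13587}} = - \frac{49126}{\frac{2291}{4529}} = \left(-49126\right) \frac{4529}{2291} = - \frac{7672126}{79}$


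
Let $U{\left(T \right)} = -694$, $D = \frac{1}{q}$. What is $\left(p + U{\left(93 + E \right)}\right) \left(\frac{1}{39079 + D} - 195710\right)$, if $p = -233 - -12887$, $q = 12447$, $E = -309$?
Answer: $- \frac{569275290066948140}{243208157} \approx -2.3407 \cdot 10^{9}$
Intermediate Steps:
$D = \frac{1}{12447} \approx 8.0341 \cdot 10^{-5}$
$p = 12654$ ($p = -233 + 12887 = 12654$)
$\left(p + U{\left(93 + E \right)}\right) \left(\frac{1}{39079 + D} - 195710\right) = \left(12654 - 694\right) \left(\frac{1}{39079 + \frac{1}{12447}} - 195710\right) = 11960 \left(\frac{1}{\frac{486416314}{12447}} - 195710\right) = 11960 \left(\frac{12447}{486416314} - 195710\right) = 11960 \left(- \frac{95196536800493}{486416314}\right) = - \frac{569275290066948140}{243208157}$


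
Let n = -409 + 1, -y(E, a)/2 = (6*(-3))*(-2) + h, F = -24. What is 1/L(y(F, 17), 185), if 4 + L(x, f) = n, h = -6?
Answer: -1/412 ≈ -0.0024272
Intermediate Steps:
y(E, a) = -60 (y(E, a) = -2*((6*(-3))*(-2) - 6) = -2*(-18*(-2) - 6) = -2*(36 - 6) = -2*30 = -60)
n = -408
L(x, f) = -412 (L(x, f) = -4 - 408 = -412)
1/L(y(F, 17), 185) = 1/(-412) = -1/412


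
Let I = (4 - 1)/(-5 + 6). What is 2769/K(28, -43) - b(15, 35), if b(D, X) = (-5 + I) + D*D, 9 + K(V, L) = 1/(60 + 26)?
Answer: -410513/773 ≈ -531.06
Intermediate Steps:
I = 3 (I = 3/1 = 3*1 = 3)
K(V, L) = -773/86 (K(V, L) = -9 + 1/(60 + 26) = -9 + 1/86 = -773/86)
b(D, X) = -2 + D**2 (b(D, X) = (-5 + 3) + D*D = -2 + D**2)
2769/K(28, -43) - b(15, 35) = 2769/(-773/86) - (-2 + 15**2) = 2769*(-86/773) - (-2 + 225) = -238134/773 - 1*223 = -238134/773 - 223 = -410513/773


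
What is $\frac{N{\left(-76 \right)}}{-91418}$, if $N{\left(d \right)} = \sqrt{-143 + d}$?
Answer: $- \frac{i \sqrt{219}}{91418} \approx - 0.00016188 i$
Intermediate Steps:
$\frac{N{\left(-76 \right)}}{-91418} = \frac{\sqrt{-143 - 76}}{-91418} = \sqrt{-219} \left(- \frac{1}{91418}\right) = i \sqrt{219} \left(- \frac{1}{91418}\right) = - \frac{i \sqrt{219}}{91418}$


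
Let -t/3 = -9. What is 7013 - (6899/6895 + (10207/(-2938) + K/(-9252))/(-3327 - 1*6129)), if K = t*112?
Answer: 1752275017817963/249896643360 ≈ 7012.0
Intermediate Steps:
t = 27 (t = -3*(-9) = 27)
K = 3024 (K = 27*112 = 3024)
7013 - (6899/6895 + (10207/(-2938) + K/(-9252))/(-3327 - 1*6129)) = 7013 - (6899/6895 + (10207/(-2938) + 3024/(-9252))/(-3327 - 1*6129)) = 7013 - (6899*(1/6895) + (10207*(-1/2938) + 3024*(-1/9252))/(-3327 - 6129)) = 7013 - (6899/6895 + (-10207/2938 - 84/257)/(-9456)) = 7013 - (6899/6895 - 2869991/755066*(-1/9456)) = 7013 - (6899/6895 + 2869991/7139904096) = 7013 - 1*250142065717/249896643360 = 7013 - 250142065717/249896643360 = 1752275017817963/249896643360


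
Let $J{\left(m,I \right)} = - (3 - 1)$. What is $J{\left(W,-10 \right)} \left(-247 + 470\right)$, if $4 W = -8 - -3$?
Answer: $-446$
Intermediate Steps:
$W = - \frac{5}{4}$ ($W = \frac{-8 - -3}{4} = \frac{-8 + 3}{4} = \frac{1}{4} \left(-5\right) = - \frac{5}{4} \approx -1.25$)
$J{\left(m,I \right)} = -2$ ($J{\left(m,I \right)} = \left(-1\right) 2 = -2$)
$J{\left(W,-10 \right)} \left(-247 + 470\right) = - 2 \left(-247 + 470\right) = \left(-2\right) 223 = -446$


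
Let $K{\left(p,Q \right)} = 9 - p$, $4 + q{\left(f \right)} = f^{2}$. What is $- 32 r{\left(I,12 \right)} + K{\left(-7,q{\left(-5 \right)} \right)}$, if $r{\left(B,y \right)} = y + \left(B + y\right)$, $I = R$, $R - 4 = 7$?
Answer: $-1104$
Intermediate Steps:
$R = 11$ ($R = 4 + 7 = 11$)
$I = 11$
$q{\left(f \right)} = -4 + f^{2}$
$r{\left(B,y \right)} = B + 2 y$
$- 32 r{\left(I,12 \right)} + K{\left(-7,q{\left(-5 \right)} \right)} = - 32 \left(11 + 2 \cdot 12\right) + \left(9 - -7\right) = - 32 \left(11 + 24\right) + \left(9 + 7\right) = \left(-32\right) 35 + 16 = -1120 + 16 = -1104$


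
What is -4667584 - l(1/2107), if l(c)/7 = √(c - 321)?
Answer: -4667584 - I*√29082878/43 ≈ -4.6676e+6 - 125.42*I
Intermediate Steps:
l(c) = 7*√(-321 + c) (l(c) = 7*√(c - 321) = 7*√(-321 + c))
-4667584 - l(1/2107) = -4667584 - 7*√(-321 + 1/2107) = -4667584 - 7*√(-676346/2107) = -4667584 - 7*I*√29082878/301 = -4667584 - I*√29082878/43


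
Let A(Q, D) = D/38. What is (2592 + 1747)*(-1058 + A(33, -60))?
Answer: -87352748/19 ≈ -4.5975e+6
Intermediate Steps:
A(Q, D) = D/38 (A(Q, D) = D*(1/38) = D/38)
(2592 + 1747)*(-1058 + A(33, -60)) = (2592 + 1747)*(-1058 + (1/38)*(-60)) = 4339*(-1058 - 30/19) = 4339*(-20132/19) = -87352748/19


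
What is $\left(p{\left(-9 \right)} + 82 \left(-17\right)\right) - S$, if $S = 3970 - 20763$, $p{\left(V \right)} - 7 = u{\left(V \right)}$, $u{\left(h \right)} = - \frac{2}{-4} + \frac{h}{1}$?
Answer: $\frac{30795}{2} \approx 15398.0$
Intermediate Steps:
$u{\left(h \right)} = \frac{1}{2} + h$ ($u{\left(h \right)} = \left(-2\right) \left(- \frac{1}{4}\right) + h 1 = \frac{1}{2} + h$)
$p{\left(V \right)} = \frac{15}{2} + V$ ($p{\left(V \right)} = 7 + \left(\frac{1}{2} + V\right) = \frac{15}{2} + V$)
$S = -16793$ ($S = 3970 - 20763 = -16793$)
$\left(p{\left(-9 \right)} + 82 \left(-17\right)\right) - S = \left(\left(\frac{15}{2} - 9\right) + 82 \left(-17\right)\right) - -16793 = \left(- \frac{3}{2} - 1394\right) + 16793 = - \frac{2791}{2} + 16793 = \frac{30795}{2}$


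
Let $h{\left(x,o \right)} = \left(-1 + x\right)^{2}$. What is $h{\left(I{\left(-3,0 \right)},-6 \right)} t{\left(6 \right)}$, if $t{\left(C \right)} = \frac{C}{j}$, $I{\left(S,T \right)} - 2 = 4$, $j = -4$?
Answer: $- \frac{75}{2} \approx -37.5$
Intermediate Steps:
$I{\left(S,T \right)} = 6$ ($I{\left(S,T \right)} = 2 + 4 = 6$)
$t{\left(C \right)} = - \frac{C}{4}$ ($t{\left(C \right)} = \frac{C}{-4} = C \left(- \frac{1}{4}\right) = - \frac{C}{4}$)
$h{\left(I{\left(-3,0 \right)},-6 \right)} t{\left(6 \right)} = \left(-1 + 6\right)^{2} \left(\left(- \frac{1}{4}\right) 6\right) = 5^{2} \left(- \frac{3}{2}\right) = 25 \left(- \frac{3}{2}\right) = - \frac{75}{2}$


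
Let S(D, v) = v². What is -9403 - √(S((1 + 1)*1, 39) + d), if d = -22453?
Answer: -9403 - 2*I*√5233 ≈ -9403.0 - 144.68*I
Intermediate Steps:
-9403 - √(S((1 + 1)*1, 39) + d) = -9403 - √(39² - 22453) = -9403 - √(1521 - 22453) = -9403 - √(-20932) = -9403 - 2*I*√5233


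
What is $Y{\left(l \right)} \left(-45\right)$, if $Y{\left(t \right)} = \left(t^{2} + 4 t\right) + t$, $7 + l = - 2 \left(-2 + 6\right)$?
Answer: $-6750$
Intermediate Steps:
$l = -15$ ($l = -7 - 2 \left(-2 + 6\right) = -7 - 8 = -15$)
$Y{\left(t \right)} = t^{2} + 5 t$
$Y{\left(l \right)} \left(-45\right) = - 15 \left(5 - 15\right) \left(-45\right) = \left(-15\right) \left(-10\right) \left(-45\right) = 150 \left(-45\right) = -6750$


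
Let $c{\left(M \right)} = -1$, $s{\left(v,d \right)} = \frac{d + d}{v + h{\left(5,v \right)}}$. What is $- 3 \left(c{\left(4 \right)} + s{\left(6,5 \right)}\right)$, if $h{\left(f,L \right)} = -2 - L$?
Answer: $18$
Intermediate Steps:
$s{\left(v,d \right)} = - d$ ($s{\left(v,d \right)} = \frac{d + d}{v - \left(2 + v\right)} = \frac{2 d}{-2} = 2 d \left(- \frac{1}{2}\right) = - d$)
$- 3 \left(c{\left(4 \right)} + s{\left(6,5 \right)}\right) = - 3 \left(-1 - 5\right) = \left(-3\right) \left(-6\right) = 18$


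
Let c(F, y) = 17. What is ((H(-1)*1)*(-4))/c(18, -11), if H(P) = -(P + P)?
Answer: -8/17 ≈ -0.47059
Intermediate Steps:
H(P) = -2*P
((H(-1)*1)*(-4))/c(18, -11) = ((-2*(-1)*1)*(-4))/17 = ((2*1)*(-4))*(1/17) = (2*(-4))*(1/17) = -8*1/17 = -8/17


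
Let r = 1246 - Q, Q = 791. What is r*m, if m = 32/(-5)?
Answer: -2912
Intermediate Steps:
r = 455 (r = 1246 - 1*791 = 1246 - 791 = 455)
m = -32/5 (m = 32*(-⅕) = -32/5 ≈ -6.4000)
r*m = 455*(-32/5) = -2912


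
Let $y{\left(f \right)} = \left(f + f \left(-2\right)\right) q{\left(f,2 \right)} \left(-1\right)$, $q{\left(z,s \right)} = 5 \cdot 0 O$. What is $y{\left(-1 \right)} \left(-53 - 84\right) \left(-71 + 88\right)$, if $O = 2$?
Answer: $0$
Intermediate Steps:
$q{\left(z,s \right)} = 0$ ($q{\left(z,s \right)} = 5 \cdot 0 \cdot 2 = 0 \cdot 2 = 0$)
$y{\left(f \right)} = 0$ ($y{\left(f \right)} = \left(f + f \left(-2\right)\right) 0 \left(-1\right) = \left(f - 2 f\right) 0 \left(-1\right) = - f 0 \left(-1\right) = 0 \left(-1\right) = 0$)
$y{\left(-1 \right)} \left(-53 - 84\right) \left(-71 + 88\right) = 0 \left(-53 - 84\right) \left(-71 + 88\right) = 0 \left(\left(-137\right) 17\right) = 0 \left(-2329\right) = 0$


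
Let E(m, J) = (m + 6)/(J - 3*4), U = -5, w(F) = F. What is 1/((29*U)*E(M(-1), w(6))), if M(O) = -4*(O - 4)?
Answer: 3/1885 ≈ 0.0015915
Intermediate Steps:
M(O) = 16 - 4*O (M(O) = -4*(-4 + O) = 16 - 4*O)
E(m, J) = (6 + m)/(-12 + J) (E(m, J) = (6 + m)/(J - 12) = (6 + m)/(-12 + J))
1/((29*U)*E(M(-1), w(6))) = 1/((29*(-5))*((6 + (16 - 4*(-1)))/(-12 + 6))) = 1/(-145*(6 + (16 + 4))/(-6)) = 1/(-(-145)*(6 + 20)/6) = 1/(-(-145)*26/6) = 1/(-145*(-13/3)) = 1/(1885/3) = 3/1885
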